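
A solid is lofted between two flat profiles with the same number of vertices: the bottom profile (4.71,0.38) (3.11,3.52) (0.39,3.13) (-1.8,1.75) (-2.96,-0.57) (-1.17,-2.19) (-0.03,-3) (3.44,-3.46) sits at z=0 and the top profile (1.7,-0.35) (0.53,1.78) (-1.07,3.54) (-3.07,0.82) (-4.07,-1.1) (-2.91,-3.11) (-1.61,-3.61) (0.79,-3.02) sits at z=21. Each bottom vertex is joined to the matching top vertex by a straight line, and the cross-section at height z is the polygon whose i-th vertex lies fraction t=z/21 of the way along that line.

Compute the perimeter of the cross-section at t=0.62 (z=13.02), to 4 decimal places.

Cross-section at t=0.62: each vertex is (1-t)·p0[i] + t·p1[i].
  v1: (1-0.62)·(4.71,0.38) + 0.62·(1.7,-0.35) = (2.8438,-0.0726)
  v2: (1-0.62)·(3.11,3.52) + 0.62·(0.53,1.78) = (1.5104,2.4412)
  v3: (1-0.62)·(0.39,3.13) + 0.62·(-1.07,3.54) = (-0.5152,3.3842)
  v4: (1-0.62)·(-1.8,1.75) + 0.62·(-3.07,0.82) = (-2.5874,1.1734)
  v5: (1-0.62)·(-2.96,-0.57) + 0.62·(-4.07,-1.1) = (-3.6482,-0.8986)
  v6: (1-0.62)·(-1.17,-2.19) + 0.62·(-2.91,-3.11) = (-2.2488,-2.7604)
  v7: (1-0.62)·(-0.03,-3) + 0.62·(-1.61,-3.61) = (-1.0096,-3.3782)
  v8: (1-0.62)·(3.44,-3.46) + 0.62·(0.79,-3.02) = (1.7970,-3.1872)
Perimeter = Σ |v_{i+1} − v_i|:
  edge 1→2: √(-1.3334² + 2.5138²) = 2.8455 (running 2.8455)
  edge 2→3: √(-2.0256² + 0.9430²) = 2.2343 (running 5.0799)
  edge 3→4: √(-2.0722² + -2.2108²) = 3.0301 (running 8.1100)
  edge 4→5: √(-1.0608² + -2.0720²) = 2.3278 (running 10.4378)
  edge 5→6: √(1.3994² + -1.8618²) = 2.3291 (running 12.7669)
  edge 6→7: √(1.2392² + -0.6178²) = 1.3847 (running 14.1515)
  edge 7→8: √(2.8066² + 0.1910²) = 2.8131 (running 16.9646)
  edge 8→1: √(1.0468² + 3.1146²) = 3.2858 (running 20.2504)
Perimeter = 20.2504

Perimeter at t=0.62: 20.2504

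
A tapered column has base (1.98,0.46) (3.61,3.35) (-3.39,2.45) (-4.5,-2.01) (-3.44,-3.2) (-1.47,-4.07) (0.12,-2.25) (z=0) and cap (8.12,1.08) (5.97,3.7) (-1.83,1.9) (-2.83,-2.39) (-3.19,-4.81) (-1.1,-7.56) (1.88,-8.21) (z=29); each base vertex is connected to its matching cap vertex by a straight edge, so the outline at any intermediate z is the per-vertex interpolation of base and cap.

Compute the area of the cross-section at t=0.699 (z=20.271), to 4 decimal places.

Area at t=0.699: 65.0509

Cross-section at t=0.699: each vertex is (1-t)·p0[i] + t·p1[i].
  v1: (1-0.699)·(1.98,0.46) + 0.699·(8.12,1.08) = (6.2719,0.8934)
  v2: (1-0.699)·(3.61,3.35) + 0.699·(5.97,3.7) = (5.2596,3.5947)
  v3: (1-0.699)·(-3.39,2.45) + 0.699·(-1.83,1.9) = (-2.2996,2.0655)
  v4: (1-0.699)·(-4.5,-2.01) + 0.699·(-2.83,-2.39) = (-3.3327,-2.2756)
  v5: (1-0.699)·(-3.44,-3.2) + 0.699·(-3.19,-4.81) = (-3.2652,-4.3254)
  v6: (1-0.699)·(-1.47,-4.07) + 0.699·(-1.1,-7.56) = (-1.2114,-6.5095)
  v7: (1-0.699)·(0.12,-2.25) + 0.699·(1.88,-8.21) = (1.3502,-6.4160)
Shoelace sum Σ(x_i·y_{i+1} − x_{i+1}·y_i):
  i=1: 6.2719·3.5947 − 5.2596·0.8934 = +17.8463 (running +17.8463)
  i=2: 5.2596·2.0655 − -2.2996·3.5947 = +19.1302 (running +36.9764)
  i=3: -2.2996·-2.2756 − -3.3327·2.0655 = +12.1167 (running +49.0932)
  i=4: -3.3327·-4.3254 − -3.2652·-2.2756 = +6.9846 (running +56.0778)
  i=5: -3.2652·-6.5095 − -1.2114·-4.3254 = +16.0155 (running +72.0933)
  i=6: -1.2114·-6.4160 − 1.3502·-6.5095 = +16.5616 (running +88.6549)
  i=7: 1.3502·0.8934 − 6.2719·-6.4160 = +41.4468 (running +130.1017)
Area = |Σ|/2 = |130.1017|/2 = 65.0509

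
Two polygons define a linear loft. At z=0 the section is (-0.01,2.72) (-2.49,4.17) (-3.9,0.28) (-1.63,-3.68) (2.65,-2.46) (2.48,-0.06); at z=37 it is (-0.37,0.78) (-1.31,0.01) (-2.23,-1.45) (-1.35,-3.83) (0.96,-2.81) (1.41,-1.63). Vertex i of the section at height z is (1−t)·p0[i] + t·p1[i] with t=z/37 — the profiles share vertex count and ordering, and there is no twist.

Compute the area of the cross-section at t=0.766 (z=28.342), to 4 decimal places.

Cross-section at t=0.766: each vertex is (1-t)·p0[i] + t·p1[i].
  v1: (1-0.766)·(-0.01,2.72) + 0.766·(-0.37,0.78) = (-0.2858,1.2340)
  v2: (1-0.766)·(-2.49,4.17) + 0.766·(-1.31,0.01) = (-1.5861,0.9834)
  v3: (1-0.766)·(-3.9,0.28) + 0.766·(-2.23,-1.45) = (-2.6208,-1.0452)
  v4: (1-0.766)·(-1.63,-3.68) + 0.766·(-1.35,-3.83) = (-1.4155,-3.7949)
  v5: (1-0.766)·(2.65,-2.46) + 0.766·(0.96,-2.81) = (1.3555,-2.7281)
  v6: (1-0.766)·(2.48,-0.06) + 0.766·(1.41,-1.63) = (1.6604,-1.2626)
Shoelace sum Σ(x_i·y_{i+1} − x_{i+1}·y_i):
  i=1: -0.2858·0.9834 − -1.5861·1.2340 = +1.6762 (running +1.6762)
  i=2: -1.5861·-1.0452 − -2.6208·0.9834 = +4.2352 (running +5.9113)
  i=3: -2.6208·-3.7949 − -1.4155·-1.0452 = +8.4661 (running +14.3775)
  i=4: -1.4155·-2.7281 − 1.3555·-3.7949 = +9.0055 (running +23.3830)
  i=5: 1.3555·-1.2626 − 1.6604·-2.7281 = +2.8183 (running +26.2012)
  i=6: 1.6604·1.2340 − -0.2858·-1.2626 = +1.6880 (running +27.8893)
Area = |Σ|/2 = |27.8893|/2 = 13.9446

Area at t=0.766: 13.9446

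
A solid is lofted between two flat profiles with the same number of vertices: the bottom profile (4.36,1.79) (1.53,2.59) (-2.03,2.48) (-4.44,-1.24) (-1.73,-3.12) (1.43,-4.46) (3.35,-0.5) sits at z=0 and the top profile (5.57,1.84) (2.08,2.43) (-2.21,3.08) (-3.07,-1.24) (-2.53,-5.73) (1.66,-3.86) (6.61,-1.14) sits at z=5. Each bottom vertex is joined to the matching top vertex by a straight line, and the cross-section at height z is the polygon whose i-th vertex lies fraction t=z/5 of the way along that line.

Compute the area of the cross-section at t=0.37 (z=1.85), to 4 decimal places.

Area at t=0.37: 45.2790

Cross-section at t=0.37: each vertex is (1-t)·p0[i] + t·p1[i].
  v1: (1-0.37)·(4.36,1.79) + 0.37·(5.57,1.84) = (4.8077,1.8085)
  v2: (1-0.37)·(1.53,2.59) + 0.37·(2.08,2.43) = (1.7335,2.5308)
  v3: (1-0.37)·(-2.03,2.48) + 0.37·(-2.21,3.08) = (-2.0966,2.7020)
  v4: (1-0.37)·(-4.44,-1.24) + 0.37·(-3.07,-1.24) = (-3.9331,-1.2400)
  v5: (1-0.37)·(-1.73,-3.12) + 0.37·(-2.53,-5.73) = (-2.0260,-4.0857)
  v6: (1-0.37)·(1.43,-4.46) + 0.37·(1.66,-3.86) = (1.5151,-4.2380)
  v7: (1-0.37)·(3.35,-0.5) + 0.37·(6.61,-1.14) = (4.5562,-0.7368)
Shoelace sum Σ(x_i·y_{i+1} − x_{i+1}·y_i):
  i=1: 4.8077·2.5308 − 1.7335·1.8085 = +9.0323 (running +9.0323)
  i=2: 1.7335·2.7020 − -2.0966·2.5308 = +9.9900 (running +19.0223)
  i=3: -2.0966·-1.2400 − -3.9331·2.7020 = +13.2270 (running +32.2493)
  i=4: -3.9331·-4.0857 − -2.0260·-1.2400 = +13.5572 (running +45.8065)
  i=5: -2.0260·-4.2380 − 1.5151·-4.0857 = +14.7764 (running +60.5830)
  i=6: 1.5151·-0.7368 − 4.5562·-4.2380 = +18.1928 (running +78.7758)
  i=7: 4.5562·1.8085 − 4.8077·-0.7368 = +11.7822 (running +90.5580)
Area = |Σ|/2 = |90.5580|/2 = 45.2790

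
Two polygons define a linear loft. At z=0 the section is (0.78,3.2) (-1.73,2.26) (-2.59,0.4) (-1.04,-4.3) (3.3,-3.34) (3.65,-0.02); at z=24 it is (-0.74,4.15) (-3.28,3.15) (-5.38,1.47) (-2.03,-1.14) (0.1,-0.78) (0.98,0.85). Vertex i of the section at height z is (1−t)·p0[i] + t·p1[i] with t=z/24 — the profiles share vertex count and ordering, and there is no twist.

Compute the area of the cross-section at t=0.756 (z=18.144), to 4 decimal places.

Area at t=0.756: 22.6902

Cross-section at t=0.756: each vertex is (1-t)·p0[i] + t·p1[i].
  v1: (1-0.756)·(0.78,3.2) + 0.756·(-0.74,4.15) = (-0.3691,3.9182)
  v2: (1-0.756)·(-1.73,2.26) + 0.756·(-3.28,3.15) = (-2.9018,2.9328)
  v3: (1-0.756)·(-2.59,0.4) + 0.756·(-5.38,1.47) = (-4.6992,1.2089)
  v4: (1-0.756)·(-1.04,-4.3) + 0.756·(-2.03,-1.14) = (-1.7884,-1.9110)
  v5: (1-0.756)·(3.3,-3.34) + 0.756·(0.1,-0.78) = (0.8808,-1.4046)
  v6: (1-0.756)·(3.65,-0.02) + 0.756·(0.98,0.85) = (1.6315,0.6377)
Shoelace sum Σ(x_i·y_{i+1} − x_{i+1}·y_i):
  i=1: -0.3691·2.9328 − -2.9018·3.9182 = +10.2873 (running +10.2873)
  i=2: -2.9018·1.2089 − -4.6992·2.9328 = +10.2741 (running +20.5613)
  i=3: -4.6992·-1.9110 − -1.7884·1.2089 = +11.1425 (running +31.7039)
  i=4: -1.7884·-1.4046 − 0.8808·-1.9110 = +4.1954 (running +35.8992)
  i=5: 0.8808·0.6377 − 1.6315·-1.4046 = +2.8533 (running +38.7526)
  i=6: 1.6315·3.9182 − -0.3691·0.6377 = +6.6279 (running +45.3804)
Area = |Σ|/2 = |45.3804|/2 = 22.6902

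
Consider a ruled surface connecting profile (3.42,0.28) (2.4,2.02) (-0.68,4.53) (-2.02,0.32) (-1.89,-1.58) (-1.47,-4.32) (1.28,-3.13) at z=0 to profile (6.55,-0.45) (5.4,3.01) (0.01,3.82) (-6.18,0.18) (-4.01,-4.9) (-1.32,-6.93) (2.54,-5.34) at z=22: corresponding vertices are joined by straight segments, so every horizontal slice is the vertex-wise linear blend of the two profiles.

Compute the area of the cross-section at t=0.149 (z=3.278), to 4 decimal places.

Area at t=0.149: 36.2124

Cross-section at t=0.149: each vertex is (1-t)·p0[i] + t·p1[i].
  v1: (1-0.149)·(3.42,0.28) + 0.149·(6.55,-0.45) = (3.8864,0.1712)
  v2: (1-0.149)·(2.4,2.02) + 0.149·(5.4,3.01) = (2.8470,2.1675)
  v3: (1-0.149)·(-0.68,4.53) + 0.149·(0.01,3.82) = (-0.5772,4.4242)
  v4: (1-0.149)·(-2.02,0.32) + 0.149·(-6.18,0.18) = (-2.6398,0.2991)
  v5: (1-0.149)·(-1.89,-1.58) + 0.149·(-4.01,-4.9) = (-2.2059,-2.0747)
  v6: (1-0.149)·(-1.47,-4.32) + 0.149·(-1.32,-6.93) = (-1.4476,-4.7089)
  v7: (1-0.149)·(1.28,-3.13) + 0.149·(2.54,-5.34) = (1.4677,-3.4593)
Shoelace sum Σ(x_i·y_{i+1} − x_{i+1}·y_i):
  i=1: 3.8864·2.1675 − 2.8470·0.1712 = +7.9363 (running +7.9363)
  i=2: 2.8470·4.4242 − -0.5772·2.1675 = +13.8468 (running +21.7830)
  i=3: -0.5772·0.2991 − -2.6398·4.4242 = +11.5065 (running +33.2896)
  i=4: -2.6398·-2.0747 − -2.2059·0.2991 = +6.1367 (running +39.4263)
  i=5: -2.2059·-4.7089 − -1.4476·-2.0747 = +7.3838 (running +46.8101)
  i=6: -1.4476·-3.4593 − 1.4677·-4.7089 = +11.9193 (running +58.7294)
  i=7: 1.4677·0.1712 − 3.8864·-3.4593 = +13.6954 (running +72.4248)
Area = |Σ|/2 = |72.4248|/2 = 36.2124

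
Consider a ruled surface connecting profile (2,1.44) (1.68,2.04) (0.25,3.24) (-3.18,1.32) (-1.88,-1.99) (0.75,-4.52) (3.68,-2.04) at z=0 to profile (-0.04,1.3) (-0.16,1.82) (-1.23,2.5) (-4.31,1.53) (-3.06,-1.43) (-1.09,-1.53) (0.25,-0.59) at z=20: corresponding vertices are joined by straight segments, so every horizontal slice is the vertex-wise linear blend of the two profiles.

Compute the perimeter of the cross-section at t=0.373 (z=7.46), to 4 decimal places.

Cross-section at t=0.373: each vertex is (1-t)·p0[i] + t·p1[i].
  v1: (1-0.373)·(2,1.44) + 0.373·(-0.04,1.3) = (1.2391,1.3878)
  v2: (1-0.373)·(1.68,2.04) + 0.373·(-0.16,1.82) = (0.9937,1.9579)
  v3: (1-0.373)·(0.25,3.24) + 0.373·(-1.23,2.5) = (-0.3020,2.9640)
  v4: (1-0.373)·(-3.18,1.32) + 0.373·(-4.31,1.53) = (-3.6015,1.3983)
  v5: (1-0.373)·(-1.88,-1.99) + 0.373·(-3.06,-1.43) = (-2.3201,-1.7811)
  v6: (1-0.373)·(0.75,-4.52) + 0.373·(-1.09,-1.53) = (0.0637,-3.4047)
  v7: (1-0.373)·(3.68,-2.04) + 0.373·(0.25,-0.59) = (2.4006,-1.4991)
Perimeter = Σ |v_{i+1} − v_i|:
  edge 1→2: √(-0.2454² + 0.5702²) = 0.6207 (running 0.6207)
  edge 2→3: √(-1.2957² + 1.0060²) = 1.6404 (running 2.2612)
  edge 3→4: √(-3.2995² + -1.5657²) = 3.6521 (running 5.9132)
  edge 4→5: √(1.2813² + -3.1795²) = 3.4279 (running 9.3412)
  edge 5→6: √(2.3838² + -1.6236²) = 2.8842 (running 12.2254)
  edge 6→7: √(2.3369² + 1.9056²) = 3.0154 (running 15.2408)
  edge 7→1: √(-1.1615² + 2.8869²) = 3.1118 (running 18.3526)
Perimeter = 18.3526

Perimeter at t=0.373: 18.3526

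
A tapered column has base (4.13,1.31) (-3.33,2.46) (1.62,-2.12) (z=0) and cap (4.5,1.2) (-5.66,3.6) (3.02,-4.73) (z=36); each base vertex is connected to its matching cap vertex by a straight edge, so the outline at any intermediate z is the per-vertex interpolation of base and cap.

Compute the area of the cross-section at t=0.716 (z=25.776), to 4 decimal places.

Cross-section at t=0.716: each vertex is (1-t)·p0[i] + t·p1[i].
  v1: (1-0.716)·(4.13,1.31) + 0.716·(4.5,1.2) = (4.3949,1.2312)
  v2: (1-0.716)·(-3.33,2.46) + 0.716·(-5.66,3.6) = (-4.9983,3.2762)
  v3: (1-0.716)·(1.62,-2.12) + 0.716·(3.02,-4.73) = (2.6224,-3.9888)
Shoelace sum Σ(x_i·y_{i+1} − x_{i+1}·y_i):
  i=1: 4.3949·3.2762 − -4.9983·1.2312 = +20.5529 (running +20.5529)
  i=2: -4.9983·-3.9888 − 2.6224·3.2762 = +11.3453 (running +31.8982)
  i=3: 2.6224·1.2312 − 4.3949·-3.9888 = +20.7591 (running +52.6573)
Area = |Σ|/2 = |52.6573|/2 = 26.3287

Area at t=0.716: 26.3287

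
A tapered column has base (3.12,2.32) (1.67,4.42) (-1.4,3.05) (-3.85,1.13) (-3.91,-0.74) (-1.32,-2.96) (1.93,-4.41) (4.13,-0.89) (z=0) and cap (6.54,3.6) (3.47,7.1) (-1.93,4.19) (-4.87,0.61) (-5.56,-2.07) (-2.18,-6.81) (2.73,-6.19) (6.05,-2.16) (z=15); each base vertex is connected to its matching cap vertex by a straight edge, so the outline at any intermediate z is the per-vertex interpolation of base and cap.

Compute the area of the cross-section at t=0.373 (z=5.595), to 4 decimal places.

Cross-section at t=0.373: each vertex is (1-t)·p0[i] + t·p1[i].
  v1: (1-0.373)·(3.12,2.32) + 0.373·(6.54,3.6) = (4.3957,2.7974)
  v2: (1-0.373)·(1.67,4.42) + 0.373·(3.47,7.1) = (2.3414,5.4196)
  v3: (1-0.373)·(-1.4,3.05) + 0.373·(-1.93,4.19) = (-1.5977,3.4752)
  v4: (1-0.373)·(-3.85,1.13) + 0.373·(-4.87,0.61) = (-4.2305,0.9360)
  v5: (1-0.373)·(-3.91,-0.74) + 0.373·(-5.56,-2.07) = (-4.5255,-1.2361)
  v6: (1-0.373)·(-1.32,-2.96) + 0.373·(-2.18,-6.81) = (-1.6408,-4.3960)
  v7: (1-0.373)·(1.93,-4.41) + 0.373·(2.73,-6.19) = (2.2284,-5.0739)
  v8: (1-0.373)·(4.13,-0.89) + 0.373·(6.05,-2.16) = (4.8462,-1.3637)
Shoelace sum Σ(x_i·y_{i+1} − x_{i+1}·y_i):
  i=1: 4.3957·5.4196 − 2.3414·2.7974 = +17.2730 (running +17.2730)
  i=2: 2.3414·3.4752 − -1.5977·5.4196 = +16.7958 (running +34.0688)
  i=3: -1.5977·0.9360 − -4.2305·3.4752 = +13.2063 (running +47.2750)
  i=4: -4.2305·-1.2361 − -4.5255·0.9360 = +9.4652 (running +56.7403)
  i=5: -4.5255·-4.3960 − -1.6408·-1.2361 = +17.8660 (running +74.6062)
  i=6: -1.6408·-5.0739 − 2.2284·-4.3960 = +18.1214 (running +92.7276)
  i=7: 2.2284·-1.3637 − 4.8462·-5.0739 = +21.5502 (running +114.2778)
  i=8: 4.8462·2.7974 − 4.3957·-1.3637 = +19.5512 (running +133.8291)
Area = |Σ|/2 = |133.8291|/2 = 66.9145

Area at t=0.373: 66.9145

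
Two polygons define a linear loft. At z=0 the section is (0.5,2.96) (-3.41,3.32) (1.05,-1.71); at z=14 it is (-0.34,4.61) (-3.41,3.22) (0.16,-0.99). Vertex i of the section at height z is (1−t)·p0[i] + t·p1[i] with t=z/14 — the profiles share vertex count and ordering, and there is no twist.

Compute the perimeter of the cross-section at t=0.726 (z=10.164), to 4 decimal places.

Cross-section at t=0.726: each vertex is (1-t)·p0[i] + t·p1[i].
  v1: (1-0.726)·(0.5,2.96) + 0.726·(-0.34,4.61) = (-0.1098,4.1579)
  v2: (1-0.726)·(-3.41,3.32) + 0.726·(-3.41,3.22) = (-3.4100,3.2474)
  v3: (1-0.726)·(1.05,-1.71) + 0.726·(0.16,-0.99) = (0.4039,-1.1873)
Perimeter = Σ |v_{i+1} − v_i|:
  edge 1→2: √(-3.3002² + -0.9105²) = 3.4235 (running 3.4235)
  edge 2→3: √(3.8139² + -4.4347²) = 5.8491 (running 9.2726)
  edge 3→1: √(-0.5137² + 5.3452²) = 5.3698 (running 14.6424)
Perimeter = 14.6424

Perimeter at t=0.726: 14.6424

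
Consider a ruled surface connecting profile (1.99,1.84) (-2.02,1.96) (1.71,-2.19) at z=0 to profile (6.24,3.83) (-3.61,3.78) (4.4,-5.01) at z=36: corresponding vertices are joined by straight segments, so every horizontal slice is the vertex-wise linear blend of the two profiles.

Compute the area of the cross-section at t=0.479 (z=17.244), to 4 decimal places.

Area at t=0.479: 21.5787

Cross-section at t=0.479: each vertex is (1-t)·p0[i] + t·p1[i].
  v1: (1-0.479)·(1.99,1.84) + 0.479·(6.24,3.83) = (4.0258,2.7932)
  v2: (1-0.479)·(-2.02,1.96) + 0.479·(-3.61,3.78) = (-2.7816,2.8318)
  v3: (1-0.479)·(1.71,-2.19) + 0.479·(4.4,-5.01) = (2.9985,-3.5408)
Shoelace sum Σ(x_i·y_{i+1} − x_{i+1}·y_i):
  i=1: 4.0258·2.8318 − -2.7816·2.7932 = +19.1697 (running +19.1697)
  i=2: -2.7816·-3.5408 − 2.9985·2.8318 = +1.3579 (running +20.5276)
  i=3: 2.9985·2.7932 − 4.0258·-3.5408 = +22.6298 (running +43.1574)
Area = |Σ|/2 = |43.1574|/2 = 21.5787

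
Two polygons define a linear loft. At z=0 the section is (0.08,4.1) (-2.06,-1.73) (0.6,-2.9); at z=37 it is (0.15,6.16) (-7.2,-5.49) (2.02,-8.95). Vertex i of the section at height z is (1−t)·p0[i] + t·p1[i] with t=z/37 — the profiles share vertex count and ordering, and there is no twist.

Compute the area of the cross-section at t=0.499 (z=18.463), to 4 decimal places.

Cross-section at t=0.499: each vertex is (1-t)·p0[i] + t·p1[i].
  v1: (1-0.499)·(0.08,4.1) + 0.499·(0.15,6.16) = (0.1149,5.1279)
  v2: (1-0.499)·(-2.06,-1.73) + 0.499·(-7.2,-5.49) = (-4.6249,-3.6062)
  v3: (1-0.499)·(0.6,-2.9) + 0.499·(2.02,-8.95) = (1.3086,-5.9189)
Shoelace sum Σ(x_i·y_{i+1} − x_{i+1}·y_i):
  i=1: 0.1149·-3.6062 − -4.6249·5.1279 = +23.3015 (running +23.3015)
  i=2: -4.6249·-5.9189 − 1.3086·-3.6062 = +32.0934 (running +55.3949)
  i=3: 1.3086·5.1279 − 0.1149·-5.9189 = +7.3906 (running +62.7855)
Area = |Σ|/2 = |62.7855|/2 = 31.3927

Area at t=0.499: 31.3927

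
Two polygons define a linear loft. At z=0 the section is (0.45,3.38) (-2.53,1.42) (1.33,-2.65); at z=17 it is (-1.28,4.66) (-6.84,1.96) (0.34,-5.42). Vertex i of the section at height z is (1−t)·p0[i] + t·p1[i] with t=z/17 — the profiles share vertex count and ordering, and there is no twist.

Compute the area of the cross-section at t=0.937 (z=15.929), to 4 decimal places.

Area at t=0.937: 28.6020

Cross-section at t=0.937: each vertex is (1-t)·p0[i] + t·p1[i].
  v1: (1-0.937)·(0.45,3.38) + 0.937·(-1.28,4.66) = (-1.1710,4.5794)
  v2: (1-0.937)·(-2.53,1.42) + 0.937·(-6.84,1.96) = (-6.5685,1.9260)
  v3: (1-0.937)·(1.33,-2.65) + 0.937·(0.34,-5.42) = (0.4024,-5.2455)
Shoelace sum Σ(x_i·y_{i+1} − x_{i+1}·y_i):
  i=1: -1.1710·1.9260 − -6.5685·4.5794 = +27.8240 (running +27.8240)
  i=2: -6.5685·-5.2455 − 0.4024·1.9260 = +33.6799 (running +61.5039)
  i=3: 0.4024·4.5794 − -1.1710·-5.2455 = -4.2999 (running +57.2040)
Area = |Σ|/2 = |57.2040|/2 = 28.6020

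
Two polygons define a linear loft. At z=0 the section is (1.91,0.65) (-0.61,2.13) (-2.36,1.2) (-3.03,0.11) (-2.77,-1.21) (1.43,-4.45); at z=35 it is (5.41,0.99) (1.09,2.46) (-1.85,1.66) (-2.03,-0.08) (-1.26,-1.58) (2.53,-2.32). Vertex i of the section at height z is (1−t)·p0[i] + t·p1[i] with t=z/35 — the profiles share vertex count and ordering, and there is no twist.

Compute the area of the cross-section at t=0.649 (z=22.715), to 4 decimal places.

Area at t=0.649: 22.5931

Cross-section at t=0.649: each vertex is (1-t)·p0[i] + t·p1[i].
  v1: (1-0.649)·(1.91,0.65) + 0.649·(5.41,0.99) = (4.1815,0.8707)
  v2: (1-0.649)·(-0.61,2.13) + 0.649·(1.09,2.46) = (0.4933,2.3442)
  v3: (1-0.649)·(-2.36,1.2) + 0.649·(-1.85,1.66) = (-2.0290,1.4985)
  v4: (1-0.649)·(-3.03,0.11) + 0.649·(-2.03,-0.08) = (-2.3810,-0.0133)
  v5: (1-0.649)·(-2.77,-1.21) + 0.649·(-1.26,-1.58) = (-1.7900,-1.4501)
  v6: (1-0.649)·(1.43,-4.45) + 0.649·(2.53,-2.32) = (2.1439,-3.0676)
Shoelace sum Σ(x_i·y_{i+1} − x_{i+1}·y_i):
  i=1: 4.1815·2.3442 − 0.4933·0.8707 = +9.3727 (running +9.3727)
  i=2: 0.4933·1.4985 − -2.0290·2.3442 = +5.4956 (running +14.8682)
  i=3: -2.0290·-0.0133 − -2.3810·1.4985 = +3.5950 (running +18.4633)
  i=4: -2.3810·-1.4501 − -1.7900·-0.0133 = +3.4289 (running +21.8922)
  i=5: -1.7900·-3.0676 − 2.1439·-1.4501 = +8.6000 (running +30.4922)
  i=6: 2.1439·0.8707 − 4.1815·-3.0676 = +14.6939 (running +45.1861)
Area = |Σ|/2 = |45.1861|/2 = 22.5931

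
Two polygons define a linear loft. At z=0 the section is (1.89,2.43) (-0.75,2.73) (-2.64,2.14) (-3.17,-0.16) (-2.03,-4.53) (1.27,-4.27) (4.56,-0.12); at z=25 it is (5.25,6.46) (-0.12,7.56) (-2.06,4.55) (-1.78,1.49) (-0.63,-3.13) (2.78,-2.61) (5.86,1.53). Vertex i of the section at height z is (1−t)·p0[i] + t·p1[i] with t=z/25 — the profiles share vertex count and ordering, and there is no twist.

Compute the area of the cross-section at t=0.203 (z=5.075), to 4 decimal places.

Cross-section at t=0.203: each vertex is (1-t)·p0[i] + t·p1[i].
  v1: (1-0.203)·(1.89,2.43) + 0.203·(5.25,6.46) = (2.5721,3.2481)
  v2: (1-0.203)·(-0.75,2.73) + 0.203·(-0.12,7.56) = (-0.6221,3.7105)
  v3: (1-0.203)·(-2.64,2.14) + 0.203·(-2.06,4.55) = (-2.5223,2.6292)
  v4: (1-0.203)·(-3.17,-0.16) + 0.203·(-1.78,1.49) = (-2.8878,0.1750)
  v5: (1-0.203)·(-2.03,-4.53) + 0.203·(-0.63,-3.13) = (-1.7458,-4.2458)
  v6: (1-0.203)·(1.27,-4.27) + 0.203·(2.78,-2.61) = (1.5765,-3.9330)
  v7: (1-0.203)·(4.56,-0.12) + 0.203·(5.86,1.53) = (4.8239,0.2150)
Shoelace sum Σ(x_i·y_{i+1} − x_{i+1}·y_i):
  i=1: 2.5721·3.7105 − -0.6221·3.2481 = +11.5643 (running +11.5643)
  i=2: -0.6221·2.6292 − -2.5223·3.7105 = +7.7232 (running +19.2875)
  i=3: -2.5223·0.1750 − -2.8878·2.6292 = +7.1515 (running +26.4390)
  i=4: -2.8878·-4.2458 − -1.7458·0.1750 = +12.5666 (running +39.0056)
  i=5: -1.7458·-3.9330 − 1.5765·-4.2458 = +13.5599 (running +52.5655)
  i=6: 1.5765·0.2150 − 4.8239·-3.9330 = +19.3114 (running +71.8768)
  i=7: 4.8239·3.2481 − 2.5721·0.2150 = +15.1156 (running +86.9924)
Area = |Σ|/2 = |86.9924|/2 = 43.4962

Area at t=0.203: 43.4962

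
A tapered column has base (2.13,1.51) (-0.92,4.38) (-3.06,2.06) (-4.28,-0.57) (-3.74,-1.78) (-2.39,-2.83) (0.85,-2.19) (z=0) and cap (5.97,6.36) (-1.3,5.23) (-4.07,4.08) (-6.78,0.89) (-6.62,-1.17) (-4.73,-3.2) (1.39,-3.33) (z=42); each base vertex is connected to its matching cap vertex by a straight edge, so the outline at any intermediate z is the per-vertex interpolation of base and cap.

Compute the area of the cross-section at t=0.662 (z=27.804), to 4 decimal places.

Area at t=0.662: 59.4378

Cross-section at t=0.662: each vertex is (1-t)·p0[i] + t·p1[i].
  v1: (1-0.662)·(2.13,1.51) + 0.662·(5.97,6.36) = (4.6721,4.7207)
  v2: (1-0.662)·(-0.92,4.38) + 0.662·(-1.3,5.23) = (-1.1716,4.9427)
  v3: (1-0.662)·(-3.06,2.06) + 0.662·(-4.07,4.08) = (-3.7286,3.3972)
  v4: (1-0.662)·(-4.28,-0.57) + 0.662·(-6.78,0.89) = (-5.9350,0.3965)
  v5: (1-0.662)·(-3.74,-1.78) + 0.662·(-6.62,-1.17) = (-5.6466,-1.3762)
  v6: (1-0.662)·(-2.39,-2.83) + 0.662·(-4.73,-3.2) = (-3.9391,-3.0749)
  v7: (1-0.662)·(0.85,-2.19) + 0.662·(1.39,-3.33) = (1.2075,-2.9447)
Shoelace sum Σ(x_i·y_{i+1} − x_{i+1}·y_i):
  i=1: 4.6721·4.9427 − -1.1716·4.7207 = +28.6233 (running +28.6233)
  i=2: -1.1716·3.3972 − -3.7286·4.9427 = +14.4494 (running +43.0727)
  i=3: -3.7286·0.3965 − -5.9350·3.3972 = +18.6841 (running +61.7568)
  i=4: -5.9350·-1.3762 − -5.6466·0.3965 = +10.4066 (running +72.1634)
  i=5: -5.6466·-3.0749 − -3.9391·-1.3762 = +11.9420 (running +84.1054)
  i=6: -3.9391·-2.9447 − 1.2075·-3.0749 = +15.3123 (running +99.4176)
  i=7: 1.2075·4.7207 − 4.6721·-2.9447 = +19.4579 (running +118.8755)
Area = |Σ|/2 = |118.8755|/2 = 59.4378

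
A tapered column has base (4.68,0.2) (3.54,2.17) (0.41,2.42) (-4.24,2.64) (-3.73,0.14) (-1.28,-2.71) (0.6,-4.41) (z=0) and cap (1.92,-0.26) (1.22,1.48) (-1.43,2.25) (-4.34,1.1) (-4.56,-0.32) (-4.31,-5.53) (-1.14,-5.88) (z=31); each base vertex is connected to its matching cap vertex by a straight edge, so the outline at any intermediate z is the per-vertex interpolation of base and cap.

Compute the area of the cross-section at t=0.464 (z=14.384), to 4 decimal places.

Cross-section at t=0.464: each vertex is (1-t)·p0[i] + t·p1[i].
  v1: (1-0.464)·(4.68,0.2) + 0.464·(1.92,-0.26) = (3.3994,-0.0134)
  v2: (1-0.464)·(3.54,2.17) + 0.464·(1.22,1.48) = (2.4635,1.8498)
  v3: (1-0.464)·(0.41,2.42) + 0.464·(-1.43,2.25) = (-0.4438,2.3411)
  v4: (1-0.464)·(-4.24,2.64) + 0.464·(-4.34,1.1) = (-4.2864,1.9254)
  v5: (1-0.464)·(-3.73,0.14) + 0.464·(-4.56,-0.32) = (-4.1151,-0.0734)
  v6: (1-0.464)·(-1.28,-2.71) + 0.464·(-4.31,-5.53) = (-2.6859,-4.0185)
  v7: (1-0.464)·(0.6,-4.41) + 0.464·(-1.14,-5.88) = (-0.2074,-5.0921)
Shoelace sum Σ(x_i·y_{i+1} − x_{i+1}·y_i):
  i=1: 3.3994·1.8498 − 2.4635·-0.0134 = +6.3214 (running +6.3214)
  i=2: 2.4635·2.3411 − -0.4438·1.8498 = +6.5883 (running +12.9097)
  i=3: -0.4438·1.9254 − -4.2864·2.3411 = +9.1805 (running +22.0902)
  i=4: -4.2864·-0.0734 − -4.1151·1.9254 = +8.2382 (running +30.3284)
  i=5: -4.1151·-4.0185 − -2.6859·-0.0734 = +16.3393 (running +46.6677)
  i=6: -2.6859·-5.0921 − -0.2074·-4.0185 = +12.8436 (running +59.5113)
  i=7: -0.2074·-0.0134 − 3.3994·-5.0921 = +17.3126 (running +76.8239)
Area = |Σ|/2 = |76.8239|/2 = 38.4120

Area at t=0.464: 38.4120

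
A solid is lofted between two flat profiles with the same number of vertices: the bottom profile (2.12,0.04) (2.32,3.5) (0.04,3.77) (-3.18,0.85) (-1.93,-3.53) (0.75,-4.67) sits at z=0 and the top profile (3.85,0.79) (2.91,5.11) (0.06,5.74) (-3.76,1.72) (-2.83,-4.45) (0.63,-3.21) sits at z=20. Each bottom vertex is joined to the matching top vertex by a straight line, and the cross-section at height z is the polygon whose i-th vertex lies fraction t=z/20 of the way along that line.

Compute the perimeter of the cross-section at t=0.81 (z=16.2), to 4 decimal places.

Cross-section at t=0.81: each vertex is (1-t)·p0[i] + t·p1[i].
  v1: (1-0.81)·(2.12,0.04) + 0.81·(3.85,0.79) = (3.5213,0.6475)
  v2: (1-0.81)·(2.32,3.5) + 0.81·(2.91,5.11) = (2.7979,4.8041)
  v3: (1-0.81)·(0.04,3.77) + 0.81·(0.06,5.74) = (0.0562,5.3657)
  v4: (1-0.81)·(-3.18,0.85) + 0.81·(-3.76,1.72) = (-3.6498,1.5547)
  v5: (1-0.81)·(-1.93,-3.53) + 0.81·(-2.83,-4.45) = (-2.6590,-4.2752)
  v6: (1-0.81)·(0.75,-4.67) + 0.81·(0.63,-3.21) = (0.6528,-3.4874)
Perimeter = Σ |v_{i+1} − v_i|:
  edge 1→2: √(-0.7234² + 4.1566²) = 4.2191 (running 4.2191)
  edge 2→3: √(-2.7417² + 0.5616²) = 2.7986 (running 7.0177)
  edge 3→4: √(-3.7060² + -3.8110²) = 5.3158 (running 12.3335)
  edge 4→5: √(0.9908² + -5.8299²) = 5.9135 (running 18.2470)
  edge 5→6: √(3.3118² + 0.7878²) = 3.4042 (running 21.6513)
  edge 6→1: √(2.8685² + 4.1349²) = 5.0325 (running 26.6837)
Perimeter = 26.6837

Perimeter at t=0.81: 26.6837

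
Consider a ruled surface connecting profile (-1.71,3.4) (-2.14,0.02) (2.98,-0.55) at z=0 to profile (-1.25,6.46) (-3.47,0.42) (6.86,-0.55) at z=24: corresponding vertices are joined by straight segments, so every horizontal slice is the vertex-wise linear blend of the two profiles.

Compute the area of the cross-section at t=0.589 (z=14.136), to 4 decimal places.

Cross-section at t=0.589: each vertex is (1-t)·p0[i] + t·p1[i].
  v1: (1-0.589)·(-1.71,3.4) + 0.589·(-1.25,6.46) = (-1.4391,5.2023)
  v2: (1-0.589)·(-2.14,0.02) + 0.589·(-3.47,0.42) = (-2.9234,0.2556)
  v3: (1-0.589)·(2.98,-0.55) + 0.589·(6.86,-0.55) = (5.2653,-0.5500)
Shoelace sum Σ(x_i·y_{i+1} − x_{i+1}·y_i):
  i=1: -1.4391·0.2556 − -2.9234·5.2023 = +14.8405 (running +14.8405)
  i=2: -2.9234·-0.5500 − 5.2653·0.2556 = +0.2620 (running +15.1026)
  i=3: 5.2653·5.2023 − -1.4391·-0.5500 = +26.6005 (running +41.7031)
Area = |Σ|/2 = |41.7031|/2 = 20.8515

Area at t=0.589: 20.8515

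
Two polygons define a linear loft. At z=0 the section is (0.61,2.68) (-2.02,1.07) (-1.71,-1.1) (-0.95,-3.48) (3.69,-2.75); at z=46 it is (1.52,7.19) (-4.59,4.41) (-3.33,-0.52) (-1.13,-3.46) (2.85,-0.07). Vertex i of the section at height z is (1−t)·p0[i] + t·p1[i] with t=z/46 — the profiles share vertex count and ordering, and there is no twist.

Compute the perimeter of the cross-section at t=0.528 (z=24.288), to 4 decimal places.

Cross-section at t=0.528: each vertex is (1-t)·p0[i] + t·p1[i].
  v1: (1-0.528)·(0.61,2.68) + 0.528·(1.52,7.19) = (1.0905,5.0613)
  v2: (1-0.528)·(-2.02,1.07) + 0.528·(-4.59,4.41) = (-3.3770,2.8335)
  v3: (1-0.528)·(-1.71,-1.1) + 0.528·(-3.33,-0.52) = (-2.5654,-0.7938)
  v4: (1-0.528)·(-0.95,-3.48) + 0.528·(-1.13,-3.46) = (-1.0450,-3.4694)
  v5: (1-0.528)·(3.69,-2.75) + 0.528·(2.85,-0.07) = (3.2465,-1.3350)
Perimeter = Σ |v_{i+1} − v_i|:
  edge 1→2: √(-4.4674² + -2.2278²) = 4.9921 (running 4.9921)
  edge 2→3: √(0.8116² + -3.6273²) = 3.7170 (running 8.7091)
  edge 3→4: √(1.5203² + -2.6757²) = 3.0774 (running 11.7865)
  edge 4→5: √(4.2915² + 2.1345²) = 4.7930 (running 16.5795)
  edge 5→1: √(-2.1560² + 6.3962²) = 6.7498 (running 23.3294)
Perimeter = 23.3294

Perimeter at t=0.528: 23.3294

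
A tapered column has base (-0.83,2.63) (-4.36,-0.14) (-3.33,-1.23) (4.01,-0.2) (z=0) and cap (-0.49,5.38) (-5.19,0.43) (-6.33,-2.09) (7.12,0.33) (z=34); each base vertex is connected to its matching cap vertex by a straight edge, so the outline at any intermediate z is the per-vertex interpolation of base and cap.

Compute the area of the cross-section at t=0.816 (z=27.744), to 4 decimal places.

Cross-section at t=0.816: each vertex is (1-t)·p0[i] + t·p1[i].
  v1: (1-0.816)·(-0.83,2.63) + 0.816·(-0.49,5.38) = (-0.5526,4.8740)
  v2: (1-0.816)·(-4.36,-0.14) + 0.816·(-5.19,0.43) = (-5.0373,0.3251)
  v3: (1-0.816)·(-3.33,-1.23) + 0.816·(-6.33,-2.09) = (-5.7780,-1.9318)
  v4: (1-0.816)·(4.01,-0.2) + 0.816·(7.12,0.33) = (6.5478,0.2325)
Shoelace sum Σ(x_i·y_{i+1} − x_{i+1}·y_i):
  i=1: -0.5526·0.3251 − -5.0373·4.8740 = +24.3721 (running +24.3721)
  i=2: -5.0373·-1.9318 − -5.7780·0.3251 = +11.6094 (running +35.9814)
  i=3: -5.7780·0.2325 − 6.5478·-1.9318 = +11.3054 (running +47.2868)
  i=4: 6.5478·4.8740 − -0.5526·0.2325 = +32.0422 (running +79.3291)
Area = |Σ|/2 = |79.3291|/2 = 39.6645

Area at t=0.816: 39.6645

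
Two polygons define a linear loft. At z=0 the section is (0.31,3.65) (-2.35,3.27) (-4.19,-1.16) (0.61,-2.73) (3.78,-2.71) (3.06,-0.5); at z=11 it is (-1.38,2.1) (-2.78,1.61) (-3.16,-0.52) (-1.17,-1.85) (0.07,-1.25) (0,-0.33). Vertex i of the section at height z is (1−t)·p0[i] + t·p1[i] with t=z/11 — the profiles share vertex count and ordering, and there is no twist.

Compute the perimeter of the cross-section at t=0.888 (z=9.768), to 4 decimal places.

Perimeter at t=0.888: 12.4000

Cross-section at t=0.888: each vertex is (1-t)·p0[i] + t·p1[i].
  v1: (1-0.888)·(0.31,3.65) + 0.888·(-1.38,2.1) = (-1.1907,2.2736)
  v2: (1-0.888)·(-2.35,3.27) + 0.888·(-2.78,1.61) = (-2.7318,1.7959)
  v3: (1-0.888)·(-4.19,-1.16) + 0.888·(-3.16,-0.52) = (-3.2754,-0.5917)
  v4: (1-0.888)·(0.61,-2.73) + 0.888·(-1.17,-1.85) = (-0.9706,-1.9486)
  v5: (1-0.888)·(3.78,-2.71) + 0.888·(0.07,-1.25) = (0.4855,-1.4135)
  v6: (1-0.888)·(3.06,-0.5) + 0.888·(0,-0.33) = (0.3427,-0.3490)
Perimeter = Σ |v_{i+1} − v_i|:
  edge 1→2: √(-1.5411² + -0.4777²) = 1.6135 (running 1.6135)
  edge 2→3: √(-0.5435² + -2.3876²) = 2.4487 (running 4.0621)
  edge 3→4: √(2.3047² + -1.3569²) = 2.6745 (running 6.7366)
  edge 4→5: √(1.4562² + 0.5350²) = 1.5513 (running 8.2880)
  edge 5→6: √(-0.1428² + 1.0645²) = 1.0740 (running 9.3620)
  edge 6→1: √(-1.5334² + 2.6226²) = 3.0380 (running 12.4000)
Perimeter = 12.4000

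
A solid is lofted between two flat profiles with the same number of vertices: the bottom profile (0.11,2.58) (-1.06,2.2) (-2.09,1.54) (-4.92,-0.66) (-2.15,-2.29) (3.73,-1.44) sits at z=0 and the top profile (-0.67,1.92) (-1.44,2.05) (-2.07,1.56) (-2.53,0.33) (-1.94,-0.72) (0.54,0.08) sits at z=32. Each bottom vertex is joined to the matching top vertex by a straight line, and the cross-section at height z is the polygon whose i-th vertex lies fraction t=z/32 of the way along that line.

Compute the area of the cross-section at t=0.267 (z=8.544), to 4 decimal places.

Area at t=0.267: 17.1393

Cross-section at t=0.267: each vertex is (1-t)·p0[i] + t·p1[i].
  v1: (1-0.267)·(0.11,2.58) + 0.267·(-0.67,1.92) = (-0.0983,2.4038)
  v2: (1-0.267)·(-1.06,2.2) + 0.267·(-1.44,2.05) = (-1.1615,2.1600)
  v3: (1-0.267)·(-2.09,1.54) + 0.267·(-2.07,1.56) = (-2.0847,1.5453)
  v4: (1-0.267)·(-4.92,-0.66) + 0.267·(-2.53,0.33) = (-4.2819,-0.3957)
  v5: (1-0.267)·(-2.15,-2.29) + 0.267·(-1.94,-0.72) = (-2.0939,-1.8708)
  v6: (1-0.267)·(3.73,-1.44) + 0.267·(0.54,0.08) = (2.8783,-1.0342)
Shoelace sum Σ(x_i·y_{i+1} − x_{i+1}·y_i):
  i=1: -0.0983·2.1600 − -1.1615·2.4038 = +2.5797 (running +2.5797)
  i=2: -1.1615·1.5453 − -2.0847·2.1600 = +2.7079 (running +5.2876)
  i=3: -2.0847·-0.3957 − -4.2819·1.5453 = +7.4418 (running +12.7294)
  i=4: -4.2819·-1.8708 − -2.0939·-0.3957 = +7.1821 (running +19.9114)
  i=5: -2.0939·-1.0342 − 2.8783·-1.8708 = +7.5502 (running +27.4616)
  i=6: 2.8783·2.4038 − -0.0983·-1.0342 = +6.8171 (running +34.2787)
Area = |Σ|/2 = |34.2787|/2 = 17.1393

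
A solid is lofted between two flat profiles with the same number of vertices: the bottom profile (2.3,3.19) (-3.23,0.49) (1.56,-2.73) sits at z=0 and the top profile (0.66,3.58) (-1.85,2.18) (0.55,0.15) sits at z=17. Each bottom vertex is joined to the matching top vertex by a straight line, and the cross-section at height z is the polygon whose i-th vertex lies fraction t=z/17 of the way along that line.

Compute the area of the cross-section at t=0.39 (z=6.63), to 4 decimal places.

Cross-section at t=0.39: each vertex is (1-t)·p0[i] + t·p1[i].
  v1: (1-0.39)·(2.3,3.19) + 0.39·(0.66,3.58) = (1.6604,3.3421)
  v2: (1-0.39)·(-3.23,0.49) + 0.39·(-1.85,2.18) = (-2.6918,1.1491)
  v3: (1-0.39)·(1.56,-2.73) + 0.39·(0.55,0.15) = (1.1661,-1.6068)
Shoelace sum Σ(x_i·y_{i+1} − x_{i+1}·y_i):
  i=1: 1.6604·1.1491 − -2.6918·3.3421 = +10.9042 (running +10.9042)
  i=2: -2.6918·-1.6068 − 1.1661·1.1491 = +2.9852 (running +13.8894)
  i=3: 1.1661·3.3421 − 1.6604·-1.6068 = +6.5652 (running +20.4546)
Area = |Σ|/2 = |20.4546|/2 = 10.2273

Area at t=0.39: 10.2273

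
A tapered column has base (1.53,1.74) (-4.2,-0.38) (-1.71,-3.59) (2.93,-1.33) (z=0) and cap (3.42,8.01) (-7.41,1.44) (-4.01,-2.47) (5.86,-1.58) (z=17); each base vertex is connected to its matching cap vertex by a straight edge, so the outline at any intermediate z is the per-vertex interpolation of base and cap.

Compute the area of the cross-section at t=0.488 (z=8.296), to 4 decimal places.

Cross-section at t=0.488: each vertex is (1-t)·p0[i] + t·p1[i].
  v1: (1-0.488)·(1.53,1.74) + 0.488·(3.42,8.01) = (2.4523,4.7998)
  v2: (1-0.488)·(-4.2,-0.38) + 0.488·(-7.41,1.44) = (-5.7665,0.5082)
  v3: (1-0.488)·(-1.71,-3.59) + 0.488·(-4.01,-2.47) = (-2.8324,-3.0434)
  v4: (1-0.488)·(2.93,-1.33) + 0.488·(5.86,-1.58) = (4.3598,-1.4520)
Shoelace sum Σ(x_i·y_{i+1} − x_{i+1}·y_i):
  i=1: 2.4523·0.5082 − -5.7665·4.7998 = +28.9239 (running +28.9239)
  i=2: -5.7665·-3.0434 − -2.8324·0.5082 = +18.9892 (running +47.9131)
  i=3: -2.8324·-1.4520 − 4.3598·-3.0434 = +17.3816 (running +65.2947)
  i=4: 4.3598·4.7998 − 2.4523·-1.4520 = +24.4870 (running +89.7816)
Area = |Σ|/2 = |89.7816|/2 = 44.8908

Area at t=0.488: 44.8908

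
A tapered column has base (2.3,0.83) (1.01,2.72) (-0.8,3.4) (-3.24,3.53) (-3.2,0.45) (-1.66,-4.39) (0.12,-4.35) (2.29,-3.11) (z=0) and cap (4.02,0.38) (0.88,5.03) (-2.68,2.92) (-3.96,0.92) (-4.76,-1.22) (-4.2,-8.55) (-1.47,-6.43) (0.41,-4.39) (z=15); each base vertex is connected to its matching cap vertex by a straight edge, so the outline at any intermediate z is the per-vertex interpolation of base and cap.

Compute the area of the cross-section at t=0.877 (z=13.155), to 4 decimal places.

Area at t=0.877: 61.1760

Cross-section at t=0.877: each vertex is (1-t)·p0[i] + t·p1[i].
  v1: (1-0.877)·(2.3,0.83) + 0.877·(4.02,0.38) = (3.8084,0.4354)
  v2: (1-0.877)·(1.01,2.72) + 0.877·(0.88,5.03) = (0.8960,4.7459)
  v3: (1-0.877)·(-0.8,3.4) + 0.877·(-2.68,2.92) = (-2.4488,2.9790)
  v4: (1-0.877)·(-3.24,3.53) + 0.877·(-3.96,0.92) = (-3.8714,1.2410)
  v5: (1-0.877)·(-3.2,0.45) + 0.877·(-4.76,-1.22) = (-4.5681,-1.0146)
  v6: (1-0.877)·(-1.66,-4.39) + 0.877·(-4.2,-8.55) = (-3.8876,-8.0383)
  v7: (1-0.877)·(0.12,-4.35) + 0.877·(-1.47,-6.43) = (-1.2744,-6.1742)
  v8: (1-0.877)·(2.29,-3.11) + 0.877·(0.41,-4.39) = (0.6412,-4.2326)
Shoelace sum Σ(x_i·y_{i+1} − x_{i+1}·y_i):
  i=1: 3.8084·4.7459 − 0.8960·0.4354 = +17.6843 (running +17.6843)
  i=2: 0.8960·2.9790 − -2.4488·4.7459 = +14.2907 (running +31.9750)
  i=3: -2.4488·1.2410 − -3.8714·2.9790 = +8.4942 (running +40.4692)
  i=4: -3.8714·-1.0146 − -4.5681·1.2410 = +9.5971 (running +50.0663)
  i=5: -4.5681·-8.0383 − -3.8876·-1.0146 = +32.7757 (running +82.8420)
  i=6: -3.8876·-6.1742 − -1.2744·-8.0383 = +13.7583 (running +96.6002)
  i=7: -1.2744·-4.2326 − 0.6412·-6.1742 = +9.3532 (running +105.9535)
  i=8: 0.6412·0.4354 − 3.8084·-4.2326 = +16.3986 (running +122.3521)
Area = |Σ|/2 = |122.3521|/2 = 61.1760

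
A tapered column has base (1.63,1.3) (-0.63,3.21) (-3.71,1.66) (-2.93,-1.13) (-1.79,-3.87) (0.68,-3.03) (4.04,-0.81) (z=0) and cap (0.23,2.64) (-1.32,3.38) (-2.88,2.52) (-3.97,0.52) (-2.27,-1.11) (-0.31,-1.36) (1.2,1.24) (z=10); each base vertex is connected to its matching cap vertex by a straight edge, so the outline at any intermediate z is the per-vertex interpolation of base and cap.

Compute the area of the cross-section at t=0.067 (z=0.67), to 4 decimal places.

Cross-section at t=0.067: each vertex is (1-t)·p0[i] + t·p1[i].
  v1: (1-0.067)·(1.63,1.3) + 0.067·(0.23,2.64) = (1.5362,1.3898)
  v2: (1-0.067)·(-0.63,3.21) + 0.067·(-1.32,3.38) = (-0.6762,3.2214)
  v3: (1-0.067)·(-3.71,1.66) + 0.067·(-2.88,2.52) = (-3.6544,1.7176)
  v4: (1-0.067)·(-2.93,-1.13) + 0.067·(-3.97,0.52) = (-2.9997,-1.0194)
  v5: (1-0.067)·(-1.79,-3.87) + 0.067·(-2.27,-1.11) = (-1.8222,-3.6851)
  v6: (1-0.067)·(0.68,-3.03) + 0.067·(-0.31,-1.36) = (0.6137,-2.9181)
  v7: (1-0.067)·(4.04,-0.81) + 0.067·(1.2,1.24) = (3.8497,-0.6727)
Shoelace sum Σ(x_i·y_{i+1} − x_{i+1}·y_i):
  i=1: 1.5362·3.2214 − -0.6762·1.3898 = +5.8885 (running +5.8885)
  i=2: -0.6762·1.7176 − -3.6544·3.2214 = +10.6107 (running +16.4992)
  i=3: -3.6544·-1.0194 − -2.9997·1.7176 = +8.8778 (running +25.3770)
  i=4: -2.9997·-3.6851 − -1.8222·-1.0194 = +9.1965 (running +34.5735)
  i=5: -1.8222·-2.9181 − 0.6137·-3.6851 = +7.5787 (running +42.1521)
  i=6: 0.6137·-0.6727 − 3.8497·-2.9181 = +10.8211 (running +52.9733)
  i=7: 3.8497·1.3898 − 1.5362·-0.6727 = +6.3836 (running +59.3569)
Area = |Σ|/2 = |59.3569|/2 = 29.6784

Area at t=0.067: 29.6784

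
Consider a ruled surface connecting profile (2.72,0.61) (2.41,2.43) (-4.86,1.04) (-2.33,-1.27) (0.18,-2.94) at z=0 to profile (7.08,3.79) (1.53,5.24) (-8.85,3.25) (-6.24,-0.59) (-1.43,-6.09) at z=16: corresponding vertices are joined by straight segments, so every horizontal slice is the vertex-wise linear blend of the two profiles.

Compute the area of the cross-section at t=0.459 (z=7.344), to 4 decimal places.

Cross-section at t=0.459: each vertex is (1-t)·p0[i] + t·p1[i].
  v1: (1-0.459)·(2.72,0.61) + 0.459·(7.08,3.79) = (4.7212,2.0696)
  v2: (1-0.459)·(2.41,2.43) + 0.459·(1.53,5.24) = (2.0061,3.7198)
  v3: (1-0.459)·(-4.86,1.04) + 0.459·(-8.85,3.25) = (-6.6914,2.0544)
  v4: (1-0.459)·(-2.33,-1.27) + 0.459·(-6.24,-0.59) = (-4.1247,-0.9579)
  v5: (1-0.459)·(0.18,-2.94) + 0.459·(-1.43,-6.09) = (-0.5590,-4.3858)
Shoelace sum Σ(x_i·y_{i+1} − x_{i+1}·y_i):
  i=1: 4.7212·3.7198 − 2.0061·2.0696 = +13.4102 (running +13.4102)
  i=2: 2.0061·2.0544 − -6.6914·3.7198 = +29.0119 (running +42.4221)
  i=3: -6.6914·-0.9579 − -4.1247·2.0544 = +14.8833 (running +57.3054)
  i=4: -4.1247·-4.3858 − -0.5590·-0.9579 = +17.5548 (running +74.8602)
  i=5: -0.5590·2.0696 − 4.7212·-4.3858 = +19.5498 (running +94.4100)
Area = |Σ|/2 = |94.4100|/2 = 47.2050

Area at t=0.459: 47.2050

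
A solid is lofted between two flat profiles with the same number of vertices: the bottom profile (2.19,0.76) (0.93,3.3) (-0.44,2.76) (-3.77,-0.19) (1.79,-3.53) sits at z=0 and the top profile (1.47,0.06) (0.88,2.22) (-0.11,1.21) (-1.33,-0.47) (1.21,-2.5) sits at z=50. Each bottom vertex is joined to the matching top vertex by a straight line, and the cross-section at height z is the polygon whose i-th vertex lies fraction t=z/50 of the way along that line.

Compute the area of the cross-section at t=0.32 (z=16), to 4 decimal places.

Area at t=0.32: 16.1823

Cross-section at t=0.32: each vertex is (1-t)·p0[i] + t·p1[i].
  v1: (1-0.32)·(2.19,0.76) + 0.32·(1.47,0.06) = (1.9596,0.5360)
  v2: (1-0.32)·(0.93,3.3) + 0.32·(0.88,2.22) = (0.9140,2.9544)
  v3: (1-0.32)·(-0.44,2.76) + 0.32·(-0.11,1.21) = (-0.3344,2.2640)
  v4: (1-0.32)·(-3.77,-0.19) + 0.32·(-1.33,-0.47) = (-2.9892,-0.2796)
  v5: (1-0.32)·(1.79,-3.53) + 0.32·(1.21,-2.5) = (1.6044,-3.2004)
Shoelace sum Σ(x_i·y_{i+1} − x_{i+1}·y_i):
  i=1: 1.9596·2.9544 − 0.9140·0.5360 = +5.2995 (running +5.2995)
  i=2: 0.9140·2.2640 − -0.3344·2.9544 = +3.0572 (running +8.3568)
  i=3: -0.3344·-0.2796 − -2.9892·2.2640 = +6.8610 (running +15.2178)
  i=4: -2.9892·-3.2004 − 1.6044·-0.2796 = +10.0152 (running +25.2331)
  i=5: 1.6044·0.5360 − 1.9596·-3.2004 = +7.1315 (running +32.3645)
Area = |Σ|/2 = |32.3645|/2 = 16.1823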